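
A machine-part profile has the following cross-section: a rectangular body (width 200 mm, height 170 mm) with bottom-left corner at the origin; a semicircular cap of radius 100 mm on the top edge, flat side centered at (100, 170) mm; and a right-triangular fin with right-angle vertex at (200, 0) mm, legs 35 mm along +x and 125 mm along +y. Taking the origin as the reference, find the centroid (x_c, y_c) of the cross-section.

rectangular body: A = 200 × 170 = 34000.00, centroid at (100.00, 85.00).
semicircular top: A = ½π·100² = 15707.96, centroid at (100.00, 212.44).
triangular fin: A = ½·35·125 = 2187.50, centroid at (211.67, 41.67).
ΣA = 51895.46 mm², ΣAx_c = 5433817.16 mm³, ΣAy_c = 6318166.26 mm³.
x_c = 5433817.16/51895.46 = 104.71 mm; y_c = 6318166.26/51895.46 = 121.75 mm.

x_c = 104.71 mm, y_c = 121.75 mm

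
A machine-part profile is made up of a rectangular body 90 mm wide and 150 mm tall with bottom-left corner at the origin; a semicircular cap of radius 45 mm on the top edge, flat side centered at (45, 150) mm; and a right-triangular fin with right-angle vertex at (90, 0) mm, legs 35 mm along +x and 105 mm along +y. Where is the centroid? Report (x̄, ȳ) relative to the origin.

Part | A | x̄ᵢ | ȳᵢ | A·x̄ᵢ | A·ȳᵢ
rectangular body | 13500.00 | 45.00 | 75.00 | 607500.00 | 1012500.00
semicircular top | 3180.86 | 45.00 | 169.10 | 143138.82 | 537879.38
triangular fin | 1837.50 | 101.67 | 35.00 | 186812.50 | 64312.50
Σ | 18518.36 |  |  | 937451.32 | 1614691.88
x̄ = 937451.32 / 18518.36 = 50.62 mm
ȳ = 1614691.88 / 18518.36 = 87.19 mm

x̄ = 50.62 mm, ȳ = 87.19 mm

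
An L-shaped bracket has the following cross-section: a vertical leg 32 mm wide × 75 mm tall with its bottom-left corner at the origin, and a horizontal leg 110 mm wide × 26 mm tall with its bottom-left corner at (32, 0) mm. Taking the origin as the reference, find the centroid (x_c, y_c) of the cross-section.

x_c = 54.60 mm, y_c = 24.18 mm

Part | A | x̄ᵢ | ȳᵢ | A·x̄ᵢ | A·ȳᵢ
vertical leg | 2400.00 | 16.00 | 37.50 | 38400.00 | 90000.00
horizontal leg | 2860.00 | 87.00 | 13.00 | 248820.00 | 37180.00
Σ | 5260.00 |  |  | 287220.00 | 127180.00
x_c = 287220.00 / 5260.00 = 54.60 mm
y_c = 127180.00 / 5260.00 = 24.18 mm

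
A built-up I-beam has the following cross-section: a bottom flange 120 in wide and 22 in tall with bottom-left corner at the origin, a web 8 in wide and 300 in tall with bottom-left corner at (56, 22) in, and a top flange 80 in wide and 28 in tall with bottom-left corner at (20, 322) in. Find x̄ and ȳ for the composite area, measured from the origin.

x̄ = 60.00 in, ȳ = 164.08 in

bottom flange: A = 120 × 22 = 2640.00, centroid at (60.00, 11.00).
web: A = 8 × 300 = 2400.00, centroid at (60.00, 172.00).
top flange: A = 80 × 28 = 2240.00, centroid at (60.00, 336.00).
ΣA = 7280.00 in²
ΣAx̄ = (2640.00)(60.00) + (2400.00)(60.00) + (2240.00)(60.00) = 436800.00 in³
ΣAȳ = (2640.00)(11.00) + (2400.00)(172.00) + (2240.00)(336.00) = 1194480.00 in³
x̄ = 436800.00 / 7280.00 = 60.00 in
ȳ = 1194480.00 / 7280.00 = 164.08 in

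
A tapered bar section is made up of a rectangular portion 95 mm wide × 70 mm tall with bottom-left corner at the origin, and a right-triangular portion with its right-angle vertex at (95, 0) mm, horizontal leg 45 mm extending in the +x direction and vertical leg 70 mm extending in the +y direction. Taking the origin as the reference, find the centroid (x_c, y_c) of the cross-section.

rectangular portion: A = 95 × 70 = 6650.00, centroid at (47.50, 35.00).
triangular portion: A = ½·45·70 = 1575.00, centroid at (110.00, 23.33).
ΣA = 8225.00 mm², ΣAx_c = 489125.00 mm³, ΣAy_c = 269500.00 mm³.
x_c = 489125.00/8225.00 = 59.47 mm; y_c = 269500.00/8225.00 = 32.77 mm.

x_c = 59.47 mm, y_c = 32.77 mm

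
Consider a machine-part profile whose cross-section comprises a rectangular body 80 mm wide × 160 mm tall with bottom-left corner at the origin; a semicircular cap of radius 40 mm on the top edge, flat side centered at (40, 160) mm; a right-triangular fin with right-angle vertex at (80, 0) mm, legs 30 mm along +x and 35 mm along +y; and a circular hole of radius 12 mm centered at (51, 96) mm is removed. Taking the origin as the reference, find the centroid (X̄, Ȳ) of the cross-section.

rectangular body: A = 80 × 160 = 12800.00, centroid at (40.00, 80.00).
semicircular top: A = ½π·40² = 2513.27, centroid at (40.00, 176.98).
triangular fin: A = ½·30·35 = 525.00, centroid at (90.00, 11.67).
hole: A = −π·12² = -452.39, centroid at (51.00, 96.00).
ΣA = 15385.88 mm²
ΣAX̄ = (12800.00)(40.00) + (2513.27)(40.00) + (525.00)(90.00) + (-452.39)(51.00) = 636709.11 mm³
ΣAȲ = (12800.00)(80.00) + (2513.27)(176.98) + (525.00)(11.67) + (-452.39)(96.00) = 1431486.15 mm³
X̄ = 636709.11 / 15385.88 = 41.38 mm
Ȳ = 1431486.15 / 15385.88 = 93.04 mm

X̄ = 41.38 mm, Ȳ = 93.04 mm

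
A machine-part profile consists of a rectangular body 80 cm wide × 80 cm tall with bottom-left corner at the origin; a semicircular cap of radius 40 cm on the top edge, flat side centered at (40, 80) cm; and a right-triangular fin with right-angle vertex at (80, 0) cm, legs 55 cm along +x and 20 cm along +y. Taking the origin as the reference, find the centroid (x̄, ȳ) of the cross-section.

Part | A | x̄ᵢ | ȳᵢ | A·x̄ᵢ | A·ȳᵢ
rectangular body | 6400.00 | 40.00 | 40.00 | 256000.00 | 256000.00
semicircular top | 2513.27 | 40.00 | 96.98 | 100530.96 | 243728.60
triangular fin | 550.00 | 98.33 | 6.67 | 54083.33 | 3666.67
Σ | 9463.27 |  |  | 410614.30 | 503395.26
x̄ = 410614.30 / 9463.27 = 43.39 cm
ȳ = 503395.26 / 9463.27 = 53.19 cm

x̄ = 43.39 cm, ȳ = 53.19 cm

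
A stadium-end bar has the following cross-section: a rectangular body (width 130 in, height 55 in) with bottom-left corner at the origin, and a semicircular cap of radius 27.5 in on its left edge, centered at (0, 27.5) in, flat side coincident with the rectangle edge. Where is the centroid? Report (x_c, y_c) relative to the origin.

x_c = 54.08 in, y_c = 27.50 in

Part | A | x̄ᵢ | ȳᵢ | A·x̄ᵢ | A·ȳᵢ
rectangular body | 7150.00 | 65.00 | 27.50 | 464750.00 | 196625.00
semicircular end | 1187.91 | -11.67 | 27.50 | -13864.58 | 32667.65
Σ | 8337.91 |  |  | 450885.42 | 229292.65
x_c = 450885.42 / 8337.91 = 54.08 in
y_c = 229292.65 / 8337.91 = 27.50 in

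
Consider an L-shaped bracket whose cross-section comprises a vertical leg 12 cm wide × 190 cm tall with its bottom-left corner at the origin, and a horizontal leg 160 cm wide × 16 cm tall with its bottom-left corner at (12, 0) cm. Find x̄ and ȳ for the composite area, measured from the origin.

Part | A | x̄ᵢ | ȳᵢ | A·x̄ᵢ | A·ȳᵢ
vertical leg | 2280.00 | 6.00 | 95.00 | 13680.00 | 216600.00
horizontal leg | 2560.00 | 92.00 | 8.00 | 235520.00 | 20480.00
Σ | 4840.00 |  |  | 249200.00 | 237080.00
x̄ = 249200.00 / 4840.00 = 51.49 cm
ȳ = 237080.00 / 4840.00 = 48.98 cm

x̄ = 51.49 cm, ȳ = 48.98 cm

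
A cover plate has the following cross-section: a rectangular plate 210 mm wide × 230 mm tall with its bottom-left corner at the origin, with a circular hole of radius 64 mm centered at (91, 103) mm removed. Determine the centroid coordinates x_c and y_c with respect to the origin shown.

plate: A = 210 × 230 = 48300.00, centroid at (105.00, 115.00).
hole: A = −π·64² = -12867.96, centroid at (91.00, 103.00).
ΣA = 35432.04 mm²
ΣAx_c = (48300.00)(105.00) + (-12867.96)(91.00) = 3900515.32 mm³
ΣAy_c = (48300.00)(115.00) + (-12867.96)(103.00) = 4229099.76 mm³
x_c = 3900515.32 / 35432.04 = 110.08 mm
y_c = 4229099.76 / 35432.04 = 119.36 mm

x_c = 110.08 mm, y_c = 119.36 mm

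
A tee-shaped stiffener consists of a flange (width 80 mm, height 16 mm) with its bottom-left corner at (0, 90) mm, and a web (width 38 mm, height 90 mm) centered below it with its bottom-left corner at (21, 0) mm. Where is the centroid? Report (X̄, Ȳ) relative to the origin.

web: A = 38 × 90 = 3420.00, centroid at (40.00, 45.00).
flange: A = 80 × 16 = 1280.00, centroid at (40.00, 98.00).
ΣA = 4700.00 mm²
ΣAX̄ = (3420.00)(40.00) + (1280.00)(40.00) = 188000.00 mm³
ΣAȲ = (3420.00)(45.00) + (1280.00)(98.00) = 279340.00 mm³
X̄ = 188000.00 / 4700.00 = 40.00 mm
Ȳ = 279340.00 / 4700.00 = 59.43 mm

X̄ = 40.00 mm, Ȳ = 59.43 mm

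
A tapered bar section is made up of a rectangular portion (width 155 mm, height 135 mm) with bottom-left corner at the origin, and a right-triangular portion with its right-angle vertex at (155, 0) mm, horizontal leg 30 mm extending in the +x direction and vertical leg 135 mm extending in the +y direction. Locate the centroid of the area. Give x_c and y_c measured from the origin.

Part | A | x̄ᵢ | ȳᵢ | A·x̄ᵢ | A·ȳᵢ
rectangular portion | 20925.00 | 77.50 | 67.50 | 1621687.50 | 1412437.50
triangular portion | 2025.00 | 165.00 | 45.00 | 334125.00 | 91125.00
Σ | 22950.00 |  |  | 1955812.50 | 1503562.50
x_c = 1955812.50 / 22950.00 = 85.22 mm
y_c = 1503562.50 / 22950.00 = 65.51 mm

x_c = 85.22 mm, y_c = 65.51 mm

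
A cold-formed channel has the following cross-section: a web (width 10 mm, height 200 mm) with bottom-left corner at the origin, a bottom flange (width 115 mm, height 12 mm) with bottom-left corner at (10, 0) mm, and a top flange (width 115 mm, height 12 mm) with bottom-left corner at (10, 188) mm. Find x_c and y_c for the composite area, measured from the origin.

web: A = 10 × 200 = 2000.00, centroid at (5.00, 100.00).
bottom flange: A = 115 × 12 = 1380.00, centroid at (67.50, 6.00).
top flange: A = 115 × 12 = 1380.00, centroid at (67.50, 194.00).
ΣA = 4760.00 mm², ΣAx_c = 196300.00 mm³, ΣAy_c = 476000.00 mm³.
x_c = 196300.00/4760.00 = 41.24 mm; y_c = 476000.00/4760.00 = 100.00 mm.

x_c = 41.24 mm, y_c = 100.00 mm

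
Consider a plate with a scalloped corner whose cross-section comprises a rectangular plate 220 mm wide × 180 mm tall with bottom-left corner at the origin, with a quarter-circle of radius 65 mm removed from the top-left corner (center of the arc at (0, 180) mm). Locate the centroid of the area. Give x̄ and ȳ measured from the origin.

x̄ = 117.54 mm, ȳ = 84.29 mm

Part | A | x̄ᵢ | ȳᵢ | A·x̄ᵢ | A·ȳᵢ
plate | 39600.00 | 110.00 | 90.00 | 4356000.00 | 3564000.00
removed quarter-circle | -3318.31 | 27.59 | 152.41 | -91541.67 | -505753.64
Σ | 36281.69 |  |  | 4264458.33 | 3058246.36
x̄ = 4264458.33 / 36281.69 = 117.54 mm
ȳ = 3058246.36 / 36281.69 = 84.29 mm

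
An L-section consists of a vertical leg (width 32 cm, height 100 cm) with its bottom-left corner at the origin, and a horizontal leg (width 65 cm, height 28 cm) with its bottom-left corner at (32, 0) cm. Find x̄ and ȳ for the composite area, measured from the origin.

vertical leg: A = 32 × 100 = 3200.00, centroid at (16.00, 50.00).
horizontal leg: A = 65 × 28 = 1820.00, centroid at (64.50, 14.00).
ΣA = 5020.00 cm²
ΣAx̄ = (3200.00)(16.00) + (1820.00)(64.50) = 168590.00 cm³
ΣAȳ = (3200.00)(50.00) + (1820.00)(14.00) = 185480.00 cm³
x̄ = 168590.00 / 5020.00 = 33.58 cm
ȳ = 185480.00 / 5020.00 = 36.95 cm

x̄ = 33.58 cm, ȳ = 36.95 cm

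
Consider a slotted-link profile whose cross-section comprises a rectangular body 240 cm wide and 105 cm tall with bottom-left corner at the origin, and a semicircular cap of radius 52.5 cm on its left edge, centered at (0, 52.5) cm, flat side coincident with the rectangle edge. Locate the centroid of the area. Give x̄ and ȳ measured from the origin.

rectangular body: A = 240 × 105 = 25200.00, centroid at (120.00, 52.50).
semicircular end: A = ½π·52.5² = 4329.51, centroid at (-22.28, 52.50).
ΣA = 29529.51 cm², ΣAx̄ = 2927531.25 cm³, ΣAȳ = 1550299.14 cm³.
x̄ = 2927531.25/29529.51 = 99.14 cm; ȳ = 1550299.14/29529.51 = 52.50 cm.

x̄ = 99.14 cm, ȳ = 52.50 cm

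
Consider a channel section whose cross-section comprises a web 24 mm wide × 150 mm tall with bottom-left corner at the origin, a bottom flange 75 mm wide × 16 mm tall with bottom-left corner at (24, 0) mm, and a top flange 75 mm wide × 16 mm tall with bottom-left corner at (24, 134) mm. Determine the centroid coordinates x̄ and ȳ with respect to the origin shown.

Part | A | x̄ᵢ | ȳᵢ | A·x̄ᵢ | A·ȳᵢ
web | 3600.00 | 12.00 | 75.00 | 43200.00 | 270000.00
bottom flange | 1200.00 | 61.50 | 8.00 | 73800.00 | 9600.00
top flange | 1200.00 | 61.50 | 142.00 | 73800.00 | 170400.00
Σ | 6000.00 |  |  | 190800.00 | 450000.00
x̄ = 190800.00 / 6000.00 = 31.80 mm
ȳ = 450000.00 / 6000.00 = 75.00 mm

x̄ = 31.80 mm, ȳ = 75.00 mm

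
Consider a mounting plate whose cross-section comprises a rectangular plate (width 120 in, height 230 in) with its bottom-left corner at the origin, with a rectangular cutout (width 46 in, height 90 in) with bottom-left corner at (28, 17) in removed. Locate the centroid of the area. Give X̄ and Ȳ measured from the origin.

plate: A = 120 × 230 = 27600.00, centroid at (60.00, 115.00).
hole: A = −(46 × 90) = -4140.00, centroid at (51.00, 62.00).
ΣA = 23460.00 in², ΣAX̄ = 1444860.00 in³, ΣAȲ = 2917320.00 in³.
X̄ = 1444860.00/23460.00 = 61.59 in; Ȳ = 2917320.00/23460.00 = 124.35 in.

X̄ = 61.59 in, Ȳ = 124.35 in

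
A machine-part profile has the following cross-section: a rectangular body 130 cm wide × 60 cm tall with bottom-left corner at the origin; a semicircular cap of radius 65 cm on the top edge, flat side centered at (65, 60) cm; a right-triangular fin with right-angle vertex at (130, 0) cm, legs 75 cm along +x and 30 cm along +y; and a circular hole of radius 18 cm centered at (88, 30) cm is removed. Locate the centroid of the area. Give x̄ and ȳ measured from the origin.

x̄ = 70.35 cm, ȳ = 54.73 cm

rectangular body: A = 130 × 60 = 7800.00, centroid at (65.00, 30.00).
semicircular top: A = ½π·65² = 6636.61, centroid at (65.00, 87.59).
triangular fin: A = ½·75·30 = 1125.00, centroid at (155.00, 10.00).
hole: A = −π·18² = -1017.88, centroid at (88.00, 30.00).
ΣA = 14543.74 cm², ΣAx̄ = 1023181.85 cm³, ΣAȳ = 795993.92 cm³.
x̄ = 1023181.85/14543.74 = 70.35 cm; ȳ = 795993.92/14543.74 = 54.73 cm.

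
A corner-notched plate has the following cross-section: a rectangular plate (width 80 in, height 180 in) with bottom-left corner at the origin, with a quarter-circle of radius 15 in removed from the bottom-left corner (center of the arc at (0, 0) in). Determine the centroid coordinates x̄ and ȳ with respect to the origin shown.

plate: A = 80 × 180 = 14400.00, centroid at (40.00, 90.00).
removed quarter-circle: A = −¼π·15² = -176.71, centroid at (6.37, 6.37).
ΣA = 14223.29 in²
ΣAx̄ = (14400.00)(40.00) + (-176.71)(6.37) = 574875.00 in³
ΣAȳ = (14400.00)(90.00) + (-176.71)(6.37) = 1294875.00 in³
x̄ = 574875.00 / 14223.29 = 40.42 in
ȳ = 1294875.00 / 14223.29 = 91.04 in

x̄ = 40.42 in, ȳ = 91.04 in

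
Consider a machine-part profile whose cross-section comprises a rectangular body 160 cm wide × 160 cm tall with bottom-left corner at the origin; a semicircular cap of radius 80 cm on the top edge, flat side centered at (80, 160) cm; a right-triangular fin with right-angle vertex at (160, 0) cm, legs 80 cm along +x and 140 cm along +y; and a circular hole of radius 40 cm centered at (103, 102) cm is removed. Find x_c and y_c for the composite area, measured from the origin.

x_c = 93.30 cm, y_c = 103.42 cm

rectangular body: A = 160 × 160 = 25600.00, centroid at (80.00, 80.00).
semicircular top: A = ½π·80² = 10053.10, centroid at (80.00, 193.95).
triangular fin: A = ½·80·140 = 5600.00, centroid at (186.67, 46.67).
hole: A = −π·40² = -5026.55, centroid at (103.00, 102.00).
ΣA = 36226.55 cm²
ΣAx_c = (25600.00)(80.00) + (10053.10)(80.00) + (5600.00)(186.67) + (-5026.55)(103.00) = 3379846.58 cm³
ΣAy_c = (25600.00)(80.00) + (10053.10)(193.95) + (5600.00)(46.67) + (-5026.55)(102.00) = 3746454.18 cm³
x_c = 3379846.58 / 36226.55 = 93.30 cm
y_c = 3746454.18 / 36226.55 = 103.42 cm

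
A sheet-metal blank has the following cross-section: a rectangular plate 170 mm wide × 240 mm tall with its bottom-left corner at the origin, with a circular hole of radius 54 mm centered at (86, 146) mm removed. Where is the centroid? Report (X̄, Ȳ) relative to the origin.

X̄ = 84.71 mm, Ȳ = 112.47 mm

plate: A = 170 × 240 = 40800.00, centroid at (85.00, 120.00).
hole: A = −π·54² = -9160.88, centroid at (86.00, 146.00).
ΣA = 31639.12 mm²
ΣAX̄ = (40800.00)(85.00) + (-9160.88)(86.00) = 2680163.96 mm³
ΣAȲ = (40800.00)(120.00) + (-9160.88)(146.00) = 3558510.91 mm³
X̄ = 2680163.96 / 31639.12 = 84.71 mm
Ȳ = 3558510.91 / 31639.12 = 112.47 mm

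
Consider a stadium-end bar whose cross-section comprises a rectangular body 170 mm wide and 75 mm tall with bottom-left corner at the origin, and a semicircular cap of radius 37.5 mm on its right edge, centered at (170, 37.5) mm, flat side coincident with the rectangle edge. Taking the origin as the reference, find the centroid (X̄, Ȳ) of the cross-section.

Part | A | x̄ᵢ | ȳᵢ | A·x̄ᵢ | A·ȳᵢ
rectangular body | 12750.00 | 85.00 | 37.50 | 1083750.00 | 478125.00
semicircular end | 2208.93 | 185.92 | 37.50 | 410674.75 | 82834.96
Σ | 14958.93 |  |  | 1494424.75 | 560959.96
X̄ = 1494424.75 / 14958.93 = 99.90 mm
Ȳ = 560959.96 / 14958.93 = 37.50 mm

X̄ = 99.90 mm, Ȳ = 37.50 mm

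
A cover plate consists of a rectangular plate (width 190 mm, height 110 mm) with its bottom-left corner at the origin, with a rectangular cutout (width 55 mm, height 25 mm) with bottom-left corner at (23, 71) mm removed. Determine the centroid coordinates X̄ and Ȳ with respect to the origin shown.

X̄ = 98.13 mm, Ȳ = 52.99 mm

plate: A = 190 × 110 = 20900.00, centroid at (95.00, 55.00).
hole: A = −(55 × 25) = -1375.00, centroid at (50.50, 83.50).
ΣA = 19525.00 mm²
ΣAX̄ = (20900.00)(95.00) + (-1375.00)(50.50) = 1916062.50 mm³
ΣAȲ = (20900.00)(55.00) + (-1375.00)(83.50) = 1034687.50 mm³
X̄ = 1916062.50 / 19525.00 = 98.13 mm
Ȳ = 1034687.50 / 19525.00 = 52.99 mm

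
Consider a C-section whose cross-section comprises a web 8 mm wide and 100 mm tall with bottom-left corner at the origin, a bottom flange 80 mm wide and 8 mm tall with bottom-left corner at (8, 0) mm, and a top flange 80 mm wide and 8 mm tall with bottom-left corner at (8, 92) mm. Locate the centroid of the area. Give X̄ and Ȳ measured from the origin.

web: A = 8 × 100 = 800.00, centroid at (4.00, 50.00).
bottom flange: A = 80 × 8 = 640.00, centroid at (48.00, 4.00).
top flange: A = 80 × 8 = 640.00, centroid at (48.00, 96.00).
ΣA = 2080.00 mm², ΣAX̄ = 64640.00 mm³, ΣAȲ = 104000.00 mm³.
X̄ = 64640.00/2080.00 = 31.08 mm; Ȳ = 104000.00/2080.00 = 50.00 mm.

X̄ = 31.08 mm, Ȳ = 50.00 mm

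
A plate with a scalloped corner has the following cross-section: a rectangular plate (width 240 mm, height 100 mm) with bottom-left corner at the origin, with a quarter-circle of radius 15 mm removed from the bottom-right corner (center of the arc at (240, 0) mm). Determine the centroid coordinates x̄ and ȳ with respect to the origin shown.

Part | A | x̄ᵢ | ȳᵢ | A·x̄ᵢ | A·ȳᵢ
plate | 24000.00 | 120.00 | 50.00 | 2880000.00 | 1200000.00
removed quarter-circle | -176.71 | 233.63 | 6.37 | -41286.50 | -1125.00
Σ | 23823.29 |  |  | 2838713.50 | 1198875.00
x̄ = 2838713.50 / 23823.29 = 119.16 mm
ȳ = 1198875.00 / 23823.29 = 50.32 mm

x̄ = 119.16 mm, ȳ = 50.32 mm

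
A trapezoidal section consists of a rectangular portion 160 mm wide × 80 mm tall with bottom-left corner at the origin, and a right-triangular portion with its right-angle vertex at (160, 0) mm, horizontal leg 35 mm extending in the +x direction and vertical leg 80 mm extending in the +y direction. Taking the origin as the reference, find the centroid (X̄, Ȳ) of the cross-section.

X̄ = 89.04 mm, Ȳ = 38.69 mm

Part | A | x̄ᵢ | ȳᵢ | A·x̄ᵢ | A·ȳᵢ
rectangular portion | 12800.00 | 80.00 | 40.00 | 1024000.00 | 512000.00
triangular portion | 1400.00 | 171.67 | 26.67 | 240333.33 | 37333.33
Σ | 14200.00 |  |  | 1264333.33 | 549333.33
X̄ = 1264333.33 / 14200.00 = 89.04 mm
Ȳ = 549333.33 / 14200.00 = 38.69 mm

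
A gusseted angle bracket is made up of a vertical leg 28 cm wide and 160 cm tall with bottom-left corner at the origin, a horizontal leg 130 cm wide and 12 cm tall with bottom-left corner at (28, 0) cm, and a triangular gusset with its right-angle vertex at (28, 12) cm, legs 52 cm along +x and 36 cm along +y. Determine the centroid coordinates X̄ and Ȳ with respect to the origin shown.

vertical leg: A = 28 × 160 = 4480.00, centroid at (14.00, 80.00).
horizontal leg: A = 130 × 12 = 1560.00, centroid at (93.00, 6.00).
gusset: A = ½·52·36 = 936.00, centroid at (45.33, 24.00).
ΣA = 6976.00 cm², ΣAX̄ = 250232.00 cm³, ΣAȲ = 390224.00 cm³.
X̄ = 250232.00/6976.00 = 35.87 cm; Ȳ = 390224.00/6976.00 = 55.94 cm.

X̄ = 35.87 cm, Ȳ = 55.94 cm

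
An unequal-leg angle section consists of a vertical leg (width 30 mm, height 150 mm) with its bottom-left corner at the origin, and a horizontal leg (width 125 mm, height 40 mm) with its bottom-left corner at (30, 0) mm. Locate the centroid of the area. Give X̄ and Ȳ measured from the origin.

X̄ = 55.79 mm, Ȳ = 46.05 mm

vertical leg: A = 30 × 150 = 4500.00, centroid at (15.00, 75.00).
horizontal leg: A = 125 × 40 = 5000.00, centroid at (92.50, 20.00).
ΣA = 9500.00 mm²
ΣAX̄ = (4500.00)(15.00) + (5000.00)(92.50) = 530000.00 mm³
ΣAȲ = (4500.00)(75.00) + (5000.00)(20.00) = 437500.00 mm³
X̄ = 530000.00 / 9500.00 = 55.79 mm
Ȳ = 437500.00 / 9500.00 = 46.05 mm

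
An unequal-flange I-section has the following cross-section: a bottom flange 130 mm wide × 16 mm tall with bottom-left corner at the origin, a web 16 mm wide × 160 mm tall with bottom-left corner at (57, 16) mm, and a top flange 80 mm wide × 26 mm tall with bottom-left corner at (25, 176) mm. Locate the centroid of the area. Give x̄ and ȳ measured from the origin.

x̄ = 65.00 mm, ȳ = 97.55 mm

bottom flange: A = 130 × 16 = 2080.00, centroid at (65.00, 8.00).
web: A = 16 × 160 = 2560.00, centroid at (65.00, 96.00).
top flange: A = 80 × 26 = 2080.00, centroid at (65.00, 189.00).
ΣA = 6720.00 mm², ΣAx̄ = 436800.00 mm³, ΣAȳ = 655520.00 mm³.
x̄ = 436800.00/6720.00 = 65.00 mm; ȳ = 655520.00/6720.00 = 97.55 mm.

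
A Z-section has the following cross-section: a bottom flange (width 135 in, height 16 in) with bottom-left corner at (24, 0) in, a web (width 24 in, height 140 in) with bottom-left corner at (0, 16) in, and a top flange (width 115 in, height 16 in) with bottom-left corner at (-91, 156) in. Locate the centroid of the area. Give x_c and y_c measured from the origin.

x_c = 23.96 in, y_c = 82.61 in

Part | A | x̄ᵢ | ȳᵢ | A·x̄ᵢ | A·ȳᵢ
bottom flange | 2160.00 | 91.50 | 8.00 | 197640.00 | 17280.00
web | 3360.00 | 12.00 | 86.00 | 40320.00 | 288960.00
top flange | 1840.00 | -33.50 | 164.00 | -61640.00 | 301760.00
Σ | 7360.00 |  |  | 176320.00 | 608000.00
x_c = 176320.00 / 7360.00 = 23.96 in
y_c = 608000.00 / 7360.00 = 82.61 in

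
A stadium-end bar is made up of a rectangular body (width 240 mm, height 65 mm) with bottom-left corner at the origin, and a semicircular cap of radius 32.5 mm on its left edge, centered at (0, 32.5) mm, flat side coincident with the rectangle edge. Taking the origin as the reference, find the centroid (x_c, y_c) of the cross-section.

x_c = 107.14 mm, y_c = 32.50 mm

rectangular body: A = 240 × 65 = 15600.00, centroid at (120.00, 32.50).
semicircular end: A = ½π·32.5² = 1659.15, centroid at (-13.79, 32.50).
ΣA = 17259.15 mm², ΣAx_c = 1849114.58 mm³, ΣAy_c = 560922.49 mm³.
x_c = 1849114.58/17259.15 = 107.14 mm; y_c = 560922.49/17259.15 = 32.50 mm.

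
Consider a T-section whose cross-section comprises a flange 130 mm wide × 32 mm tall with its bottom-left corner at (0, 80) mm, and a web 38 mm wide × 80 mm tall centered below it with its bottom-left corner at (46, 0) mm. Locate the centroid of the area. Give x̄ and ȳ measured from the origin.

Part | A | x̄ᵢ | ȳᵢ | A·x̄ᵢ | A·ȳᵢ
web | 3040.00 | 65.00 | 40.00 | 197600.00 | 121600.00
flange | 4160.00 | 65.00 | 96.00 | 270400.00 | 399360.00
Σ | 7200.00 |  |  | 468000.00 | 520960.00
x̄ = 468000.00 / 7200.00 = 65.00 mm
ȳ = 520960.00 / 7200.00 = 72.36 mm

x̄ = 65.00 mm, ȳ = 72.36 mm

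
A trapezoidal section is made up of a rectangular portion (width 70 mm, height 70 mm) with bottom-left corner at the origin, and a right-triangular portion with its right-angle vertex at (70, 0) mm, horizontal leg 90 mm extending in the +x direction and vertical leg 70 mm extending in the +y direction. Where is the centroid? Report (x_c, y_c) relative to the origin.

x_c = 60.43 mm, y_c = 30.43 mm

rectangular portion: A = 70 × 70 = 4900.00, centroid at (35.00, 35.00).
triangular portion: A = ½·90·70 = 3150.00, centroid at (100.00, 23.33).
ΣA = 8050.00 mm²
ΣAx_c = (4900.00)(35.00) + (3150.00)(100.00) = 486500.00 mm³
ΣAy_c = (4900.00)(35.00) + (3150.00)(23.33) = 245000.00 mm³
x_c = 486500.00 / 8050.00 = 60.43 mm
y_c = 245000.00 / 8050.00 = 30.43 mm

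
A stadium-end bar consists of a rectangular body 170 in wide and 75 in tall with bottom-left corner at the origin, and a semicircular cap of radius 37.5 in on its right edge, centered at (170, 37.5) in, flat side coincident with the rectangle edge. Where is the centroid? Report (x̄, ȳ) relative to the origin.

x̄ = 99.90 in, ȳ = 37.50 in

rectangular body: A = 170 × 75 = 12750.00, centroid at (85.00, 37.50).
semicircular end: A = ½π·37.5² = 2208.93, centroid at (185.92, 37.50).
ΣA = 14958.93 in²
ΣAx̄ = (12750.00)(85.00) + (2208.93)(185.92) = 1494424.75 in³
ΣAȳ = (12750.00)(37.50) + (2208.93)(37.50) = 560959.96 in³
x̄ = 1494424.75 / 14958.93 = 99.90 in
ȳ = 560959.96 / 14958.93 = 37.50 in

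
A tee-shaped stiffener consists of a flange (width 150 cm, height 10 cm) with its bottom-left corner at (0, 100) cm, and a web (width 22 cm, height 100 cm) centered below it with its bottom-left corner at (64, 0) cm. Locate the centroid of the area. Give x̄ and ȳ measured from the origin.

web: A = 22 × 100 = 2200.00, centroid at (75.00, 50.00).
flange: A = 150 × 10 = 1500.00, centroid at (75.00, 105.00).
ΣA = 3700.00 cm², ΣAx̄ = 277500.00 cm³, ΣAȳ = 267500.00 cm³.
x̄ = 277500.00/3700.00 = 75.00 cm; ȳ = 267500.00/3700.00 = 72.30 cm.

x̄ = 75.00 cm, ȳ = 72.30 cm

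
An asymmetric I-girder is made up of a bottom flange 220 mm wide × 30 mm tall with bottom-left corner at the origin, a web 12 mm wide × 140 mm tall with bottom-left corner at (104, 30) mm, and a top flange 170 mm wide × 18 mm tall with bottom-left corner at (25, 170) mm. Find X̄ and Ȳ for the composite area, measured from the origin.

Part | A | x̄ᵢ | ȳᵢ | A·x̄ᵢ | A·ȳᵢ
bottom flange | 6600.00 | 110.00 | 15.00 | 726000.00 | 99000.00
web | 1680.00 | 110.00 | 100.00 | 184800.00 | 168000.00
top flange | 3060.00 | 110.00 | 179.00 | 336600.00 | 547740.00
Σ | 11340.00 |  |  | 1247400.00 | 814740.00
X̄ = 1247400.00 / 11340.00 = 110.00 mm
Ȳ = 814740.00 / 11340.00 = 71.85 mm

X̄ = 110.00 mm, Ȳ = 71.85 mm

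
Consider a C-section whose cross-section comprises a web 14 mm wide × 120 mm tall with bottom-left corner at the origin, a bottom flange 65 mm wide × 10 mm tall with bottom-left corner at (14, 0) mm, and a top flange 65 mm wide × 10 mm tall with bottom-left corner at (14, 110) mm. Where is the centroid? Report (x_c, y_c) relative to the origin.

x_c = 24.23 mm, y_c = 60.00 mm

Part | A | x̄ᵢ | ȳᵢ | A·x̄ᵢ | A·ȳᵢ
web | 1680.00 | 7.00 | 60.00 | 11760.00 | 100800.00
bottom flange | 650.00 | 46.50 | 5.00 | 30225.00 | 3250.00
top flange | 650.00 | 46.50 | 115.00 | 30225.00 | 74750.00
Σ | 2980.00 |  |  | 72210.00 | 178800.00
x_c = 72210.00 / 2980.00 = 24.23 mm
y_c = 178800.00 / 2980.00 = 60.00 mm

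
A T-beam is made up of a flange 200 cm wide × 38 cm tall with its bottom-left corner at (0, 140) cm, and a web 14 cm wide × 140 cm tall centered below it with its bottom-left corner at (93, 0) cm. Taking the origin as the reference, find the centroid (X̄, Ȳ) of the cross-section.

X̄ = 100.00 cm, Ȳ = 140.75 cm

web: A = 14 × 140 = 1960.00, centroid at (100.00, 70.00).
flange: A = 200 × 38 = 7600.00, centroid at (100.00, 159.00).
ΣA = 9560.00 cm²
ΣAX̄ = (1960.00)(100.00) + (7600.00)(100.00) = 956000.00 cm³
ΣAȲ = (1960.00)(70.00) + (7600.00)(159.00) = 1345600.00 cm³
X̄ = 956000.00 / 9560.00 = 100.00 cm
Ȳ = 1345600.00 / 9560.00 = 140.75 cm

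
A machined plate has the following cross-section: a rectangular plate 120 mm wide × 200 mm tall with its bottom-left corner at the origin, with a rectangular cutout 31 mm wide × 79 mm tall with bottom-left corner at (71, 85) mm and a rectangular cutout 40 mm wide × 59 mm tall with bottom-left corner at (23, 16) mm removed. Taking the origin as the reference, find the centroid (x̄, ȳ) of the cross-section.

plate: A = 120 × 200 = 24000.00, centroid at (60.00, 100.00).
hole 1: A = −(31 × 79) = -2449.00, centroid at (86.50, 124.50).
hole 2: A = −(40 × 59) = -2360.00, centroid at (43.00, 45.50).
ΣA = 19191.00 mm²
ΣAx̄ = (24000.00)(60.00) + (-2449.00)(86.50) + (-2360.00)(43.00) = 1126681.50 mm³
ΣAȳ = (24000.00)(100.00) + (-2449.00)(124.50) + (-2360.00)(45.50) = 1987719.50 mm³
x̄ = 1126681.50 / 19191.00 = 58.71 mm
ȳ = 1987719.50 / 19191.00 = 103.58 mm

x̄ = 58.71 mm, ȳ = 103.58 mm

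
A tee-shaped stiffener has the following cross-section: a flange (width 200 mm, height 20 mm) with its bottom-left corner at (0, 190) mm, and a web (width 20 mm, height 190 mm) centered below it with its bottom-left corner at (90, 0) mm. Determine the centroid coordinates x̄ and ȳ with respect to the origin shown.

x̄ = 100.00 mm, ȳ = 148.85 mm

web: A = 20 × 190 = 3800.00, centroid at (100.00, 95.00).
flange: A = 200 × 20 = 4000.00, centroid at (100.00, 200.00).
ΣA = 7800.00 mm², ΣAx̄ = 780000.00 mm³, ΣAȳ = 1161000.00 mm³.
x̄ = 780000.00/7800.00 = 100.00 mm; ȳ = 1161000.00/7800.00 = 148.85 mm.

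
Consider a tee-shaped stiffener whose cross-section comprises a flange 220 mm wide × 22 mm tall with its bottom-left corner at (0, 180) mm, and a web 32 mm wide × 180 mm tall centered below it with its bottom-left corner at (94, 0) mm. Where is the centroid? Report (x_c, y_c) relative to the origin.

web: A = 32 × 180 = 5760.00, centroid at (110.00, 90.00).
flange: A = 220 × 22 = 4840.00, centroid at (110.00, 191.00).
ΣA = 10600.00 mm²
ΣAx_c = (5760.00)(110.00) + (4840.00)(110.00) = 1166000.00 mm³
ΣAy_c = (5760.00)(90.00) + (4840.00)(191.00) = 1442840.00 mm³
x_c = 1166000.00 / 10600.00 = 110.00 mm
y_c = 1442840.00 / 10600.00 = 136.12 mm

x_c = 110.00 mm, y_c = 136.12 mm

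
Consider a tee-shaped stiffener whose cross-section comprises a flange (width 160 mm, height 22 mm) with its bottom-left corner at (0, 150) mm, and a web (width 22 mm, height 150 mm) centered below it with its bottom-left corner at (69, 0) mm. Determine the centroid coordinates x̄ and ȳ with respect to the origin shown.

x̄ = 80.00 mm, ȳ = 119.39 mm

Part | A | x̄ᵢ | ȳᵢ | A·x̄ᵢ | A·ȳᵢ
web | 3300.00 | 80.00 | 75.00 | 264000.00 | 247500.00
flange | 3520.00 | 80.00 | 161.00 | 281600.00 | 566720.00
Σ | 6820.00 |  |  | 545600.00 | 814220.00
x̄ = 545600.00 / 6820.00 = 80.00 mm
ȳ = 814220.00 / 6820.00 = 119.39 mm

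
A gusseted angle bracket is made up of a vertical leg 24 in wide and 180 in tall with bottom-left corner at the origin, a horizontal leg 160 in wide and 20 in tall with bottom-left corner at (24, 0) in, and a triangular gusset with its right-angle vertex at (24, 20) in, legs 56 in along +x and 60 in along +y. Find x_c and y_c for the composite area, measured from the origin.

x_c = 49.60 in, y_c = 53.04 in

vertical leg: A = 24 × 180 = 4320.00, centroid at (12.00, 90.00).
horizontal leg: A = 160 × 20 = 3200.00, centroid at (104.00, 10.00).
gusset: A = ½·56·60 = 1680.00, centroid at (42.67, 40.00).
ΣA = 9200.00 in², ΣAx_c = 456320.00 in³, ΣAy_c = 488000.00 in³.
x_c = 456320.00/9200.00 = 49.60 in; y_c = 488000.00/9200.00 = 53.04 in.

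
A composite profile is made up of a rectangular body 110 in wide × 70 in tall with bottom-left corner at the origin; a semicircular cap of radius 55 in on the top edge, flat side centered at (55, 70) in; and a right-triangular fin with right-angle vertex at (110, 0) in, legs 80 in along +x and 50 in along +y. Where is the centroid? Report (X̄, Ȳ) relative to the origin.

Part | A | x̄ᵢ | ȳᵢ | A·x̄ᵢ | A·ȳᵢ
rectangular body | 7700.00 | 55.00 | 35.00 | 423500.00 | 269500.00
semicircular top | 4751.66 | 55.00 | 93.34 | 261341.24 | 443532.79
triangular fin | 2000.00 | 136.67 | 16.67 | 273333.33 | 33333.33
Σ | 14451.66 |  |  | 958174.57 | 746366.12
X̄ = 958174.57 / 14451.66 = 66.30 in
Ȳ = 746366.12 / 14451.66 = 51.65 in

X̄ = 66.30 in, Ȳ = 51.65 in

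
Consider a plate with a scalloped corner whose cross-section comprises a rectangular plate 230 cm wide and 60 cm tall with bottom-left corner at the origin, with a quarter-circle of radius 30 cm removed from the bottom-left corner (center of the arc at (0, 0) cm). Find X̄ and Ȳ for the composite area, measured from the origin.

plate: A = 230 × 60 = 13800.00, centroid at (115.00, 30.00).
removed quarter-circle: A = −¼π·30² = -706.86, centroid at (12.73, 12.73).
ΣA = 13093.14 cm²
ΣAX̄ = (13800.00)(115.00) + (-706.86)(12.73) = 1578000.00 cm³
ΣAȲ = (13800.00)(30.00) + (-706.86)(12.73) = 405000.00 cm³
X̄ = 1578000.00 / 13093.14 = 120.52 cm
Ȳ = 405000.00 / 13093.14 = 30.93 cm

X̄ = 120.52 cm, Ȳ = 30.93 cm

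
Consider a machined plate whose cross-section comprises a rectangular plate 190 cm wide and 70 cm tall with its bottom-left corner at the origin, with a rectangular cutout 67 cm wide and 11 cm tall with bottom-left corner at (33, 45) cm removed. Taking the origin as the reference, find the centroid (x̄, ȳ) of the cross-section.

plate: A = 190 × 70 = 13300.00, centroid at (95.00, 35.00).
hole: A = −(67 × 11) = -737.00, centroid at (66.50, 50.50).
ΣA = 12563.00 cm²
ΣAx̄ = (13300.00)(95.00) + (-737.00)(66.50) = 1214489.50 cm³
ΣAȳ = (13300.00)(35.00) + (-737.00)(50.50) = 428281.50 cm³
x̄ = 1214489.50 / 12563.00 = 96.67 cm
ȳ = 428281.50 / 12563.00 = 34.09 cm

x̄ = 96.67 cm, ȳ = 34.09 cm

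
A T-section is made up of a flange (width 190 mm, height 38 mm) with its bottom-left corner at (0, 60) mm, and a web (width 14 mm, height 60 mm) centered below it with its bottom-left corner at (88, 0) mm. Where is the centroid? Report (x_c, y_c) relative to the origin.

x_c = 95.00 mm, y_c = 73.89 mm

Part | A | x̄ᵢ | ȳᵢ | A·x̄ᵢ | A·ȳᵢ
web | 840.00 | 95.00 | 30.00 | 79800.00 | 25200.00
flange | 7220.00 | 95.00 | 79.00 | 685900.00 | 570380.00
Σ | 8060.00 |  |  | 765700.00 | 595580.00
x_c = 765700.00 / 8060.00 = 95.00 mm
y_c = 595580.00 / 8060.00 = 73.89 mm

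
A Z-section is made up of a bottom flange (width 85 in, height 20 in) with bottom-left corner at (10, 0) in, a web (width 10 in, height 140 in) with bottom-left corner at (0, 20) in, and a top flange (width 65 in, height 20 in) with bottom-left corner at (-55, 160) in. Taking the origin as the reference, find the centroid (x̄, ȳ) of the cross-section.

x̄ = 15.23 in, ȳ = 82.73 in

bottom flange: A = 85 × 20 = 1700.00, centroid at (52.50, 10.00).
web: A = 10 × 140 = 1400.00, centroid at (5.00, 90.00).
top flange: A = 65 × 20 = 1300.00, centroid at (-22.50, 170.00).
ΣA = 4400.00 in², ΣAx̄ = 67000.00 in³, ΣAȳ = 364000.00 in³.
x̄ = 67000.00/4400.00 = 15.23 in; ȳ = 364000.00/4400.00 = 82.73 in.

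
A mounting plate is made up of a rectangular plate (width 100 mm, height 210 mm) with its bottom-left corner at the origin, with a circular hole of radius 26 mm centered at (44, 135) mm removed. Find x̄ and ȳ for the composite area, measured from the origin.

x̄ = 50.68 mm, ȳ = 101.62 mm

plate: A = 100 × 210 = 21000.00, centroid at (50.00, 105.00).
hole: A = −π·26² = -2123.72, centroid at (44.00, 135.00).
ΣA = 18876.28 mm², ΣAx̄ = 956556.47 mm³, ΣAȳ = 1918298.25 mm³.
x̄ = 956556.47/18876.28 = 50.68 mm; ȳ = 1918298.25/18876.28 = 101.62 mm.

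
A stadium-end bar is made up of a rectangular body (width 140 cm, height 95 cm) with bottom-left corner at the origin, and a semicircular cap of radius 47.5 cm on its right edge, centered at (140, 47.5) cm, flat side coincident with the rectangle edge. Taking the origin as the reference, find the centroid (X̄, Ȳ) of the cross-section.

X̄ = 88.97 cm, Ȳ = 47.50 cm

rectangular body: A = 140 × 95 = 13300.00, centroid at (70.00, 47.50).
semicircular end: A = ½π·47.5² = 3544.11, centroid at (160.16, 47.50).
ΣA = 16844.11 cm², ΣAX̄ = 1498623.21 cm³, ΣAȲ = 800095.19 cm³.
X̄ = 1498623.21/16844.11 = 88.97 cm; Ȳ = 800095.19/16844.11 = 47.50 cm.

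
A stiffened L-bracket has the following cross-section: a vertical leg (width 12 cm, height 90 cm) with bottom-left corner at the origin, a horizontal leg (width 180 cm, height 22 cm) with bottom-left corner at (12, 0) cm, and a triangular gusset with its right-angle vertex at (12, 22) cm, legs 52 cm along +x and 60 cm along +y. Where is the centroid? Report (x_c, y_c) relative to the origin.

vertical leg: A = 12 × 90 = 1080.00, centroid at (6.00, 45.00).
horizontal leg: A = 180 × 22 = 3960.00, centroid at (102.00, 11.00).
gusset: A = ½·52·60 = 1560.00, centroid at (29.33, 42.00).
ΣA = 6600.00 cm²
ΣAx_c = (1080.00)(6.00) + (3960.00)(102.00) + (1560.00)(29.33) = 456160.00 cm³
ΣAy_c = (1080.00)(45.00) + (3960.00)(11.00) + (1560.00)(42.00) = 157680.00 cm³
x_c = 456160.00 / 6600.00 = 69.12 cm
y_c = 157680.00 / 6600.00 = 23.89 cm

x_c = 69.12 cm, y_c = 23.89 cm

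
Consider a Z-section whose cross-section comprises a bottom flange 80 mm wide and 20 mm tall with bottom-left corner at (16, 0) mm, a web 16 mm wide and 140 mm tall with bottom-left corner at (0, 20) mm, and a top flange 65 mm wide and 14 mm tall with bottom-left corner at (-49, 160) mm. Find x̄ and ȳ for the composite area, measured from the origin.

Part | A | x̄ᵢ | ȳᵢ | A·x̄ᵢ | A·ȳᵢ
bottom flange | 1600.00 | 56.00 | 10.00 | 89600.00 | 16000.00
web | 2240.00 | 8.00 | 90.00 | 17920.00 | 201600.00
top flange | 910.00 | -16.50 | 167.00 | -15015.00 | 151970.00
Σ | 4750.00 |  |  | 92505.00 | 369570.00
x̄ = 92505.00 / 4750.00 = 19.47 mm
ȳ = 369570.00 / 4750.00 = 77.80 mm

x̄ = 19.47 mm, ȳ = 77.80 mm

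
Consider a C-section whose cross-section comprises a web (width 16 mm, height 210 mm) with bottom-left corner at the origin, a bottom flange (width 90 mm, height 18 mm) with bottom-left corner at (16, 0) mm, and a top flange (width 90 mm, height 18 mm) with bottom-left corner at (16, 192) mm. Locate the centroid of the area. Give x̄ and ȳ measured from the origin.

web: A = 16 × 210 = 3360.00, centroid at (8.00, 105.00).
bottom flange: A = 90 × 18 = 1620.00, centroid at (61.00, 9.00).
top flange: A = 90 × 18 = 1620.00, centroid at (61.00, 201.00).
ΣA = 6600.00 mm²
ΣAx̄ = (3360.00)(8.00) + (1620.00)(61.00) + (1620.00)(61.00) = 224520.00 mm³
ΣAȳ = (3360.00)(105.00) + (1620.00)(9.00) + (1620.00)(201.00) = 693000.00 mm³
x̄ = 224520.00 / 6600.00 = 34.02 mm
ȳ = 693000.00 / 6600.00 = 105.00 mm

x̄ = 34.02 mm, ȳ = 105.00 mm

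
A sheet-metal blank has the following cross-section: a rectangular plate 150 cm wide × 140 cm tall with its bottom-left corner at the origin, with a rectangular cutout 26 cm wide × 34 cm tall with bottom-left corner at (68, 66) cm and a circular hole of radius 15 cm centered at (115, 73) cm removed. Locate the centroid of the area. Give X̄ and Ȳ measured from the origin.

Part | A | x̄ᵢ | ȳᵢ | A·x̄ᵢ | A·ȳᵢ
plate | 21000.00 | 75.00 | 70.00 | 1575000.00 | 1470000.00
hole 1 | -884.00 | 81.00 | 83.00 | -71604.00 | -73372.00
hole 2 | -706.86 | 115.00 | 73.00 | -81288.71 | -51600.66
Σ | 19409.14 |  |  | 1422107.29 | 1345027.34
X̄ = 1422107.29 / 19409.14 = 73.27 cm
Ȳ = 1345027.34 / 19409.14 = 69.30 cm

X̄ = 73.27 cm, Ȳ = 69.30 cm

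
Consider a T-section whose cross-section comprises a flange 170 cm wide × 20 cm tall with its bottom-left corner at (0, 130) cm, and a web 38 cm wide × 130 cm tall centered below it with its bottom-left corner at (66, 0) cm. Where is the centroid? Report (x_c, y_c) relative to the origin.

web: A = 38 × 130 = 4940.00, centroid at (85.00, 65.00).
flange: A = 170 × 20 = 3400.00, centroid at (85.00, 140.00).
ΣA = 8340.00 cm²
ΣAx_c = (4940.00)(85.00) + (3400.00)(85.00) = 708900.00 cm³
ΣAy_c = (4940.00)(65.00) + (3400.00)(140.00) = 797100.00 cm³
x_c = 708900.00 / 8340.00 = 85.00 cm
y_c = 797100.00 / 8340.00 = 95.58 cm

x_c = 85.00 cm, y_c = 95.58 cm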